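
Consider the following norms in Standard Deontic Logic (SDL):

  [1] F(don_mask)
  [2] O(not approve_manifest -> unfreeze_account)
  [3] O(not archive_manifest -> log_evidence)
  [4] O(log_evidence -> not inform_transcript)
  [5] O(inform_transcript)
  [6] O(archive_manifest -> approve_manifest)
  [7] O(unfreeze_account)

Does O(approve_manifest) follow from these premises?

Yes

From premise 5 we have O(inform_transcript).
The contrapositive of premise 4 (O(log_evidence -> not inform_transcript)) is O(inform_transcript -> not log_evidence), and O(inform_transcript) is already established, so O(not log_evidence).
Premise 3, O(not archive_manifest -> log_evidence), contraposes to O(not log_evidence -> archive_manifest); with O(not log_evidence) we get O(archive_manifest).
Applying K to premise 6 (O(archive_manifest -> approve_manifest)) and O(archive_manifest) yields O(approve_manifest).
Premises 1, 2, 7 do not contribute to this derivation.
So O(approve_manifest) follows.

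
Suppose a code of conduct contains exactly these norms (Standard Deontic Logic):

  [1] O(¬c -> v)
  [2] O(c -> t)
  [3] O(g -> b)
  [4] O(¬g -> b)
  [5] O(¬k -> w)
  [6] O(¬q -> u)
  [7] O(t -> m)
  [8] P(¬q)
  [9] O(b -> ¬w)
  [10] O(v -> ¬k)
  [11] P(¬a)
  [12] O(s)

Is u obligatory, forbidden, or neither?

Neither

Premise 6 is O(¬q -> u), but O(¬q) is not derivable from the premises (the permission P(¬q) asserts only ¬O(q), not O(¬q)), so it does not yield O(u).
No premise or chain of K-axiom applications forces O(u), and none forces O(¬u). So u is neither obligatory nor forbidden under these norms.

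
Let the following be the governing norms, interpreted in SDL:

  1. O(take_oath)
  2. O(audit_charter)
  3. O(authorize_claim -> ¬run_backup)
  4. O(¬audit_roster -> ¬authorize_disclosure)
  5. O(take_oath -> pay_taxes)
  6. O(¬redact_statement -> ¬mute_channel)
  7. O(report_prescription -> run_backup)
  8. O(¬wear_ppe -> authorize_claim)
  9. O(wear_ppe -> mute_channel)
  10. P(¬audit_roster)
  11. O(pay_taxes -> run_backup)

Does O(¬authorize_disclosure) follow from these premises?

No

Premise 4 is O(¬audit_roster -> ¬authorize_disclosure), but O(¬audit_roster) is not derivable from the premises (the permission P(¬audit_roster) asserts only ¬O(audit_roster), not O(¬audit_roster)), so it does not yield O(¬authorize_disclosure).
No other premise forces O(¬authorize_disclosure). An ideal world satisfying every premise can still have ¬authorize_disclosure false, so O(¬authorize_disclosure) is not derivable.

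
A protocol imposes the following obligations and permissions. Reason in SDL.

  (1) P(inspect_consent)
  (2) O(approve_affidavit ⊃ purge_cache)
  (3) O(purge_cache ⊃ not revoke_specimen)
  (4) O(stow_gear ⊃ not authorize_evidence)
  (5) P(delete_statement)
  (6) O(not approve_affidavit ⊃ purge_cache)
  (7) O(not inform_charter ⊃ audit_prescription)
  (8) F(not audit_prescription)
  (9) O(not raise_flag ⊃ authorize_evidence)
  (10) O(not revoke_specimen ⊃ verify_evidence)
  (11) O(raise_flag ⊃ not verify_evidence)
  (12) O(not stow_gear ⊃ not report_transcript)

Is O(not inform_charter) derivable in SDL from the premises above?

Premise 7 is O(not inform_charter ⊃ audit_prescription); even if O(audit_prescription) held, inferring O(not inform_charter) would be affirming the consequent — invalid.
No other premise forces O(not inform_charter). An ideal world satisfying every premise can still have not inform_charter false, so O(not inform_charter) is not derivable.

No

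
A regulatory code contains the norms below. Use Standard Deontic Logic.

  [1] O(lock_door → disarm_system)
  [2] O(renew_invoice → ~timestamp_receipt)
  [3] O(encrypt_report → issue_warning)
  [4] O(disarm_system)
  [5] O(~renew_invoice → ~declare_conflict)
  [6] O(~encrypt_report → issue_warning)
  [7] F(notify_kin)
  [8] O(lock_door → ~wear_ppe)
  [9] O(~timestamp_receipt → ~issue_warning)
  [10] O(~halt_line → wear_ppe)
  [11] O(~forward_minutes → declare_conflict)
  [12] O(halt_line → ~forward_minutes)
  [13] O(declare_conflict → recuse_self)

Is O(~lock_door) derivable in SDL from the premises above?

Yes

Premises 6 and 3 cover both cases: O(~encrypt_report → issue_warning) and O(encrypt_report → issue_warning). Since ~encrypt_report ∨ encrypt_report is a tautology, O(issue_warning) follows.
Premise 9 is O(~timestamp_receipt → ~issue_warning); contrapositively O(issue_warning → timestamp_receipt). Since O(issue_warning) holds, K gives O(timestamp_receipt).
Premise 2, O(renew_invoice → ~timestamp_receipt), contraposes to O(timestamp_receipt → ~renew_invoice); with O(timestamp_receipt) we get O(~renew_invoice).
With premise 5, O(~renew_invoice → ~declare_conflict), the K-axiom yields O(~declare_conflict).
The contrapositive of premise 11 (O(~forward_minutes → declare_conflict)) is O(~declare_conflict → forward_minutes), and O(~declare_conflict) is already established, so O(forward_minutes).
The contrapositive of premise 12 (O(halt_line → ~forward_minutes)) is O(forward_minutes → ~halt_line), and O(forward_minutes) is already established, so O(~halt_line).
With premise 10, O(~halt_line → wear_ppe), the K-axiom yields O(wear_ppe).
Premise 8, O(lock_door → ~wear_ppe), contraposes to O(wear_ppe → ~lock_door); with O(wear_ppe) we get O(~lock_door).
Premises 1, 4, 7, 13 do not contribute to this derivation.
So O(~lock_door) follows.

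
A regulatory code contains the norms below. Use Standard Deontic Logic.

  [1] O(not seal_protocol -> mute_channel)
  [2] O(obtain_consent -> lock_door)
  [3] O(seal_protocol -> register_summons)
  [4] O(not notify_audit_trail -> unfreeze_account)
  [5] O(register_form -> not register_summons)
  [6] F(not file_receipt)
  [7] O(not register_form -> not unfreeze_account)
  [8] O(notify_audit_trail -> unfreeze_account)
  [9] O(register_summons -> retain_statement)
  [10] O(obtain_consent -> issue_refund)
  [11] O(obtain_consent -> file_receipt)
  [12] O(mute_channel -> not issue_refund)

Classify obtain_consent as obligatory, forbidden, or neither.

Forbidden

Premises 4 and 8 are O(not notify_audit_trail -> unfreeze_account) and O(notify_audit_trail -> unfreeze_account); every ideal world satisfies not notify_audit_trail or notify_audit_trail, so in either case unfreeze_account holds — hence O(unfreeze_account).
Premise 7 is O(not register_form -> not unfreeze_account); contrapositively O(unfreeze_account -> register_form). Since O(unfreeze_account) holds, K gives O(register_form).
With premise 5, O(register_form -> not register_summons), the K-axiom yields O(not register_summons).
Premise 3, O(seal_protocol -> register_summons), contraposes to O(not register_summons -> not seal_protocol); with O(not register_summons) we get O(not seal_protocol).
Applying K to premise 1 (O(not seal_protocol -> mute_channel)) and O(not seal_protocol) yields O(mute_channel).
Applying K to premise 12 (O(mute_channel -> not issue_refund)) and O(mute_channel) yields O(not issue_refund).
The contrapositive of premise 10 (O(obtain_consent -> issue_refund)) is O(not issue_refund -> not obtain_consent), and O(not issue_refund) is already established, so O(not obtain_consent).
Premises 2, 6, 9, 11 do not contribute to this derivation.
Thus O(not obtain_consent), which is F(obtain_consent): obtain_consent is forbidden.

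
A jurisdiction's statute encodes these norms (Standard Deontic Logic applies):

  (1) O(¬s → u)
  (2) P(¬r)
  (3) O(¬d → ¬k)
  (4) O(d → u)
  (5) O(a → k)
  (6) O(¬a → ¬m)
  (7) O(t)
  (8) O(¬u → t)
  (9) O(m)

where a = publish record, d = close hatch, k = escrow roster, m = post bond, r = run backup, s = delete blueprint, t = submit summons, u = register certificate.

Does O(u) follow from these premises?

Yes

Premise 9 states O(m) outright.
Premise 6, O(¬a → ¬m), contraposes to O(m → a); with O(m) we get O(a).
From O(a) and premise 5, O(a → k), we obtain O(k).
Premise 3, O(¬d → ¬k), contraposes to O(k → d); with O(k) we get O(d).
With premise 4, O(d → u), the K-axiom yields O(u).
Premises 1, 2, 7, 8 do not contribute to this derivation.
So O(u) follows.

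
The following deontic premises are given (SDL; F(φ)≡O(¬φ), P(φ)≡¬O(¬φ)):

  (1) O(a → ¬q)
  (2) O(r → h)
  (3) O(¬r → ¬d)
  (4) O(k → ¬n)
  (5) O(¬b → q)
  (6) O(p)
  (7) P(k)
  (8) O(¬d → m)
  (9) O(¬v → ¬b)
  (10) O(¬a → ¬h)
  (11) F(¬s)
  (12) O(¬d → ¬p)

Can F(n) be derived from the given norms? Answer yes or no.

Premise 4 is O(k → ¬n), but O(k) is not derivable from the premises (the permission P(k) asserts only ¬O(¬k), not O(k)), so it does not yield O(¬n).
No other premise forces O(¬n). An ideal world satisfying every premise can still have n true, so F(n) is not derivable.

No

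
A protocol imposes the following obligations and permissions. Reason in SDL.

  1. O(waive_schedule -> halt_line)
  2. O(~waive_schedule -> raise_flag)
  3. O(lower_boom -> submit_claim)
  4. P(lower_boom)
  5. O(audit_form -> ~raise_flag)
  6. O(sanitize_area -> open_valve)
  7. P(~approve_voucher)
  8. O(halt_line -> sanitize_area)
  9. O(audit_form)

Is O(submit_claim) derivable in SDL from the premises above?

No

Premise 3 is O(lower_boom -> submit_claim), but O(lower_boom) is not derivable from the premises (the permission P(lower_boom) asserts only ~O(~lower_boom), not O(lower_boom)), so it does not yield O(submit_claim).
No other premise forces O(submit_claim). An ideal world satisfying every premise can still have submit_claim false, so O(submit_claim) is not derivable.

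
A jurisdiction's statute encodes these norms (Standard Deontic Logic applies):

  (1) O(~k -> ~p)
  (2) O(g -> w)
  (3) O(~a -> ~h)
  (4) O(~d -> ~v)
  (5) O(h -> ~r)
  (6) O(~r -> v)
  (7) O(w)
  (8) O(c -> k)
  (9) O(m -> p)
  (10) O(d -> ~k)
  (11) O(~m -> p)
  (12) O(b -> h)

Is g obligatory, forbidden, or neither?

Premise 2 is O(g -> w); even if O(w) held, inferring O(g) would be affirming the consequent — invalid.
No premise or chain of K-axiom applications forces O(g), and none forces O(~g). So g is neither obligatory nor forbidden under these norms.

Neither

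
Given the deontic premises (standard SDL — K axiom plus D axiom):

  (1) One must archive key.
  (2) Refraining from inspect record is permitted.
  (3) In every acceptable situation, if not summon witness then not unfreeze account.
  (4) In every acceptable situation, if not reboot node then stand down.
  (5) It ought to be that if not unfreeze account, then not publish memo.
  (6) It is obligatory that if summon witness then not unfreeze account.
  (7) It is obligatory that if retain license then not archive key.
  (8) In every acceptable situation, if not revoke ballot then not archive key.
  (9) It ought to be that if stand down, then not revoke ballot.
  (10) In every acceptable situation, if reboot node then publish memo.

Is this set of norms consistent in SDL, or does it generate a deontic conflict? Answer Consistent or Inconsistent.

Premises 3 and 6 cover both cases: O(¬summon_witness → ¬unfreeze_account) and O(summon_witness → ¬unfreeze_account). Since ¬summon_witness ∨ summon_witness is a tautology, O(¬unfreeze_account) follows.
Premise 5 is O(¬unfreeze_account → ¬publish_memo); since O(¬unfreeze_account), deontic closure gives O(¬publish_memo).
The contrapositive of premise 10 (O(reboot_node → publish_memo)) is O(¬publish_memo → ¬reboot_node), and O(¬publish_memo) is already established, so O(¬reboot_node).
From O(¬reboot_node) and premise 4, O(¬reboot_node → stand_down), we obtain O(stand_down).
Premise 9 is O(stand_down → ¬revoke_ballot); since O(stand_down), deontic closure gives O(¬revoke_ballot).
With premise 8, O(¬revoke_ballot → ¬archive_key), the K-axiom yields O(¬archive_key).
But premise 1 directly asserts O(archive_key).
We now have both O(¬archive_key) and O(archive_key) — archive_key is simultaneously obligatory and forbidden, violating the D-axiom.

Inconsistent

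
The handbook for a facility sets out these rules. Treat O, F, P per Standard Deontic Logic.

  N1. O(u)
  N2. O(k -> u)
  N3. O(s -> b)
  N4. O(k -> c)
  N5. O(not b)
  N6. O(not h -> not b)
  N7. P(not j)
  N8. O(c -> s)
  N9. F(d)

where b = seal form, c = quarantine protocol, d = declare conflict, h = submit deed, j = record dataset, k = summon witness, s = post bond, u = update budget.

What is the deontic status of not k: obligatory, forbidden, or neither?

Obligatory

Premise 5 gives O(not b).
The contrapositive of premise 3 (O(s -> b)) is O(not b -> not s), and O(not b) is already established, so O(not s).
Premise 8 is O(c -> s); contrapositively O(not s -> not c). Since O(not s) holds, K gives O(not c).
Premise 4, O(k -> c), contraposes to O(not c -> not k); with O(not c) we get O(not k).
Premises 1, 2, 6, 7, 9 do not contribute to this derivation.
Hence not k is obligatory.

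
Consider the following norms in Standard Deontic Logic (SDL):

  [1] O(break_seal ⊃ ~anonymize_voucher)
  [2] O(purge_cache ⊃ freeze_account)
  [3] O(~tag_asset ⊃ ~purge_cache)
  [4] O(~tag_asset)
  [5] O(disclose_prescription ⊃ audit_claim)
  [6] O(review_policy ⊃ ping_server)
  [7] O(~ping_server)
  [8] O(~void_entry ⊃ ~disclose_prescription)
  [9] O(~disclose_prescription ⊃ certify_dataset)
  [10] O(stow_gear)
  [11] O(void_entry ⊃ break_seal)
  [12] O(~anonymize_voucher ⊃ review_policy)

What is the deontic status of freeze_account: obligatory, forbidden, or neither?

Premise 2 is O(purge_cache ⊃ freeze_account), but O(purge_cache) is not derivable from the premises, so it does not yield O(freeze_account).
No premise or chain of K-axiom applications forces O(freeze_account), and none forces O(~freeze_account). So freeze_account is neither obligatory nor forbidden under these norms.

Neither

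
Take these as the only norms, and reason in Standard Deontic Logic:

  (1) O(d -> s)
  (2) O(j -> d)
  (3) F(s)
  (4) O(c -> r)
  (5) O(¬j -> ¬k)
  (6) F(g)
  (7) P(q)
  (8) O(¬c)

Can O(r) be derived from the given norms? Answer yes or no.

No

Premise 4 is O(c -> r), but O(c) is not derivable from the premises, so it does not yield O(r).
No other premise forces O(r). An ideal world satisfying every premise can still have r false, so O(r) is not derivable.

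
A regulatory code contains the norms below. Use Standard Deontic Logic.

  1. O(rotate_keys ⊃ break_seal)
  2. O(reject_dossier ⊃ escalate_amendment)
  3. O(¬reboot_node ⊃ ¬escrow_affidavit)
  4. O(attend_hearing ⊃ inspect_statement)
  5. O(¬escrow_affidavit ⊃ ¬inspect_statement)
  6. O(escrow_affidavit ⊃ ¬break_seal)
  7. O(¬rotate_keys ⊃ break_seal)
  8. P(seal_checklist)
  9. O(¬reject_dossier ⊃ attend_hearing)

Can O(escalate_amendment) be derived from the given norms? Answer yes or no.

By case analysis on rotate_keys: premise 1 gives O(rotate_keys ⊃ break_seal) and premise 7 gives O(¬rotate_keys ⊃ break_seal), so O(break_seal) either way.
The contrapositive of premise 6 (O(escrow_affidavit ⊃ ¬break_seal)) is O(break_seal ⊃ ¬escrow_affidavit), and O(break_seal) is already established, so O(¬escrow_affidavit).
With premise 5, O(¬escrow_affidavit ⊃ ¬inspect_statement), the K-axiom yields O(¬inspect_statement).
Premise 4 is O(attend_hearing ⊃ inspect_statement); contrapositively O(¬inspect_statement ⊃ ¬attend_hearing). Since O(¬inspect_statement) holds, K gives O(¬attend_hearing).
Premise 9 is O(¬reject_dossier ⊃ attend_hearing); contrapositively O(¬attend_hearing ⊃ reject_dossier). Since O(¬attend_hearing) holds, K gives O(reject_dossier).
With premise 2, O(reject_dossier ⊃ escalate_amendment), the K-axiom yields O(escalate_amendment).
Premises 3, 8 do not contribute to this derivation.
So O(escalate_amendment) follows.

Yes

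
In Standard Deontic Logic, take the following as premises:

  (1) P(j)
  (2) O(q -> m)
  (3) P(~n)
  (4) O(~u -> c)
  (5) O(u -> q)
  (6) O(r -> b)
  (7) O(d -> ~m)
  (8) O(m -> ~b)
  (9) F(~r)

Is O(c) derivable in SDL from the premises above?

F(~r) at premise 9 means O(r).
From O(r) and premise 6, O(r -> b), we obtain O(b).
Premise 8, O(m -> ~b), contraposes to O(b -> ~m); with O(b) we get O(~m).
Premise 2 is O(q -> m); contrapositively O(~m -> ~q). Since O(~m) holds, K gives O(~q).
Premise 5 is O(u -> q); contrapositively O(~q -> ~u). Since O(~q) holds, K gives O(~u).
Applying K to premise 4 (O(~u -> c)) and O(~u) yields O(c).
Premises 1, 3, 7 do not contribute to this derivation.
So O(c) follows.

Yes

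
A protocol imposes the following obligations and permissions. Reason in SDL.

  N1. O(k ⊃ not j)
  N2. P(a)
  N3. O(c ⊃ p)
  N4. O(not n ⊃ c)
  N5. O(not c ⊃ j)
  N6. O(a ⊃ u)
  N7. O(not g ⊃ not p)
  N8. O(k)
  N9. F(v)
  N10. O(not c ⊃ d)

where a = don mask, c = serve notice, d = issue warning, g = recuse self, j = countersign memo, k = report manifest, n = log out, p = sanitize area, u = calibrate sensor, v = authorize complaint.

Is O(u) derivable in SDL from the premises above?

No

Premise 6 is O(a ⊃ u), but O(a) is not derivable from the premises (the permission P(a) asserts only not O(not a), not O(a)), so it does not yield O(u).
No other premise forces O(u). An ideal world satisfying every premise can still have u false, so O(u) is not derivable.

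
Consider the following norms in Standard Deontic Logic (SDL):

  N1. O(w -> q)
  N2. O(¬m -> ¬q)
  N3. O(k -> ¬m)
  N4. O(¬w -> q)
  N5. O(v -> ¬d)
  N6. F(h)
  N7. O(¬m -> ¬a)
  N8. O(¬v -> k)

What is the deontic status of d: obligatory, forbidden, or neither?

Forbidden

By case analysis on ¬w: premise 4 gives O(¬w -> q) and premise 1 gives O(w -> q), so O(q) either way.
The contrapositive of premise 2 (O(¬m -> ¬q)) is O(q -> m), and O(q) is already established, so O(m).
Premise 3 is O(k -> ¬m); contrapositively O(m -> ¬k). Since O(m) holds, K gives O(¬k).
Premise 8 is O(¬v -> k); contrapositively O(¬k -> v). Since O(¬k) holds, K gives O(v).
Premise 5 is O(v -> ¬d); since O(v), deontic closure gives O(¬d).
Premises 6, 7 do not contribute to this derivation.
Thus O(¬d), which is F(d): d is forbidden.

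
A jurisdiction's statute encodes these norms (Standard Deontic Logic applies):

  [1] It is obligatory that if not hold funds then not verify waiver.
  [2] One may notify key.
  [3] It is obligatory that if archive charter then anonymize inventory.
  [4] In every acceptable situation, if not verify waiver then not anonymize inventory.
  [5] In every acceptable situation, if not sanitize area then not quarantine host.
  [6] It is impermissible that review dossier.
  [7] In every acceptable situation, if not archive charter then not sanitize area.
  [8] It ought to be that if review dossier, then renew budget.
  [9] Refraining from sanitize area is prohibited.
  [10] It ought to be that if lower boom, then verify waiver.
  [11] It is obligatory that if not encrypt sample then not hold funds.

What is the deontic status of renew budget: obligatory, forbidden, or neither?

Neither

Premise 8 is O(review_dossier → renew_budget), but O(review_dossier) is not derivable from the premises, so it does not yield O(renew_budget).
No premise or chain of K-axiom applications forces O(renew_budget), and none forces O(¬renew_budget). So renew_budget is neither obligatory nor forbidden under these norms.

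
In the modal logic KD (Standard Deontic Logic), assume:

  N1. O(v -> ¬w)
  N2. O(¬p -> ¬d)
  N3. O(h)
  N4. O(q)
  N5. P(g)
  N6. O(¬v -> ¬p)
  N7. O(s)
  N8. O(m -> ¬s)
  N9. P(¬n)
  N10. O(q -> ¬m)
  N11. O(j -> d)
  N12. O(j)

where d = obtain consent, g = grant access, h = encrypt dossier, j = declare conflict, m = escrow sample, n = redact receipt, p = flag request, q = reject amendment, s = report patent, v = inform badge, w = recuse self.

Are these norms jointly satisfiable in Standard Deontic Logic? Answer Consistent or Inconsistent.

Premise 8 is O(m -> ¬s), but O(m) is not derivable from the premises, so it does not yield O(¬s).
So O(¬s) is not derivable, and the apparent clash with O(s) does not arise.
A world satisfying every obligation exists (e.g. d=true, g=false, h=true, j=true, m=false, n=false, p=true, q=true, s=true, v=true, w=false); no atom is both obligatory and forbidden, so the set is consistent.

Consistent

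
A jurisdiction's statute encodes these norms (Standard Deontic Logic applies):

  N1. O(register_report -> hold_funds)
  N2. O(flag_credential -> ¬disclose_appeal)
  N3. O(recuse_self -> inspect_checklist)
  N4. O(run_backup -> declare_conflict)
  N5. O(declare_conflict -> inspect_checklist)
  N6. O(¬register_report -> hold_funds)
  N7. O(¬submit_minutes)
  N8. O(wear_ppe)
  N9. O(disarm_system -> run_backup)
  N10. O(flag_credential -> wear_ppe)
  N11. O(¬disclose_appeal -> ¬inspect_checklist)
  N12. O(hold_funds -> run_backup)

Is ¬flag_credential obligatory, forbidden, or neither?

By case analysis on register_report: premise 1 gives O(register_report -> hold_funds) and premise 6 gives O(¬register_report -> hold_funds), so O(hold_funds) either way.
Premise 12 is O(hold_funds -> run_backup); since O(hold_funds), deontic closure gives O(run_backup).
From O(run_backup) and premise 4, O(run_backup -> declare_conflict), we obtain O(declare_conflict).
Premise 5 is O(declare_conflict -> inspect_checklist); since O(declare_conflict), deontic closure gives O(inspect_checklist).
Premise 11 is O(¬disclose_appeal -> ¬inspect_checklist); contrapositively O(inspect_checklist -> disclose_appeal). Since O(inspect_checklist) holds, K gives O(disclose_appeal).
Premise 2, O(flag_credential -> ¬disclose_appeal), contraposes to O(disclose_appeal -> ¬flag_credential); with O(disclose_appeal) we get O(¬flag_credential).
Premises 3, 7, 8, 9, 10 do not contribute to this derivation.
Hence ¬flag_credential is obligatory.

Obligatory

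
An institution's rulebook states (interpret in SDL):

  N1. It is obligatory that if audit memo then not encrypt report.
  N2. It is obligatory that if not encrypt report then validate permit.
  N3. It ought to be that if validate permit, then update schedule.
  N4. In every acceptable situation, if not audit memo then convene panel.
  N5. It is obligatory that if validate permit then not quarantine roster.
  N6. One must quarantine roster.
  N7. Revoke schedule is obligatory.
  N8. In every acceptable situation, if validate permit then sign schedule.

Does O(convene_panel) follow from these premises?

Yes

Premise 6 gives O(quarantine_roster).
Premise 5 is O(validate_permit → ¬quarantine_roster); contrapositively O(quarantine_roster → ¬validate_permit). Since O(quarantine_roster) holds, K gives O(¬validate_permit).
The contrapositive of premise 2 (O(¬encrypt_report → validate_permit)) is O(¬validate_permit → encrypt_report), and O(¬validate_permit) is already established, so O(encrypt_report).
Premise 1, O(audit_memo → ¬encrypt_report), contraposes to O(encrypt_report → ¬audit_memo); with O(encrypt_report) we get O(¬audit_memo).
From O(¬audit_memo) and premise 4, O(¬audit_memo → convene_panel), we obtain O(convene_panel).
Premises 3, 7, 8 do not contribute to this derivation.
So O(convene_panel) follows.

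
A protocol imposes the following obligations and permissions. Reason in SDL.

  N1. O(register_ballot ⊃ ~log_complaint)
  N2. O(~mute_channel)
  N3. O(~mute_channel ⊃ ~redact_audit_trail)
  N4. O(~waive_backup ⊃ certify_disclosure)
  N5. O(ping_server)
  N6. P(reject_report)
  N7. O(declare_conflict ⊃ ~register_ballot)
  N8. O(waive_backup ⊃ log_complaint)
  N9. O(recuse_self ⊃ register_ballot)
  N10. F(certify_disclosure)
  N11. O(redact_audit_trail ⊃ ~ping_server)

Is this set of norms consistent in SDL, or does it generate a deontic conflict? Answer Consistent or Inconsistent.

Consistent

Premise 11 is O(redact_audit_trail ⊃ ~ping_server), but O(redact_audit_trail) is not derivable from the premises, so it does not yield O(~ping_server).
So O(~ping_server) is not derivable, and the apparent clash with O(ping_server) does not arise.
A world satisfying every obligation exists (e.g. certify_disclosure=false, declare_conflict=false, log_complaint=true, mute_channel=false, ping_server=true, recuse_self=false, redact_audit_trail=false, register_ballot=false, reject_report=false, waive_backup=true); no atom is both obligatory and forbidden, so the set is consistent.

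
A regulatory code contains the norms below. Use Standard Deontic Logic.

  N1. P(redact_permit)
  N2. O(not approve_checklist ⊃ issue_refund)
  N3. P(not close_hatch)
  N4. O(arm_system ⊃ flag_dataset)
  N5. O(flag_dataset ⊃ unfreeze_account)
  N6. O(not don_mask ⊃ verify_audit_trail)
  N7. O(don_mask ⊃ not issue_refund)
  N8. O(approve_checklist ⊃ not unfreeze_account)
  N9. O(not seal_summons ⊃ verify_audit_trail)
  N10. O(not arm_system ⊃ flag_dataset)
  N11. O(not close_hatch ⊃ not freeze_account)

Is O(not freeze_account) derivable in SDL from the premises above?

No

Premise 11 is O(not close_hatch ⊃ not freeze_account), but O(not close_hatch) is not derivable from the premises (the permission P(not close_hatch) asserts only not O(close_hatch), not O(not close_hatch)), so it does not yield O(not freeze_account).
No other premise forces O(not freeze_account). An ideal world satisfying every premise can still have not freeze_account false, so O(not freeze_account) is not derivable.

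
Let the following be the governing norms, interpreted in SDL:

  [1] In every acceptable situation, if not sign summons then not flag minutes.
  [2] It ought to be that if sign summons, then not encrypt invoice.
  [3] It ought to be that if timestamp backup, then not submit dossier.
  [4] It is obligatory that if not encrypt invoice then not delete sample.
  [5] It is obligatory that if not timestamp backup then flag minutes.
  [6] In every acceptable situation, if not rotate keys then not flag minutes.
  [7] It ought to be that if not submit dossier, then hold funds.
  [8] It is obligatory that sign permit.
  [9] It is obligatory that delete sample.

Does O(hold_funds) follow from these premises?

Yes

Premise 9 states O(delete_sample) outright.
Premise 4, O(¬encrypt_invoice → ¬delete_sample), contraposes to O(delete_sample → encrypt_invoice); with O(delete_sample) we get O(encrypt_invoice).
Premise 2, O(sign_summons → ¬encrypt_invoice), contraposes to O(encrypt_invoice → ¬sign_summons); with O(encrypt_invoice) we get O(¬sign_summons).
With premise 1, O(¬sign_summons → ¬flag_minutes), the K-axiom yields O(¬flag_minutes).
Premise 5 is O(¬timestamp_backup → flag_minutes); contrapositively O(¬flag_minutes → timestamp_backup). Since O(¬flag_minutes) holds, K gives O(timestamp_backup).
Premise 3 is O(timestamp_backup → ¬submit_dossier); since O(timestamp_backup), deontic closure gives O(¬submit_dossier).
From O(¬submit_dossier) and premise 7, O(¬submit_dossier → hold_funds), we obtain O(hold_funds).
Premises 6, 8 do not contribute to this derivation.
So O(hold_funds) follows.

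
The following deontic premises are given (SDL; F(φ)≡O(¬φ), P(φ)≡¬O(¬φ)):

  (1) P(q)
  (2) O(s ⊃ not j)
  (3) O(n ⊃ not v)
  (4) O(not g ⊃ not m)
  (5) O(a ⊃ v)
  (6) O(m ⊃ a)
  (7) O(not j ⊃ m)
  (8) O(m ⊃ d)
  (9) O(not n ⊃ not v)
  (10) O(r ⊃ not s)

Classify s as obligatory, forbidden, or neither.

Forbidden

By case analysis on n: premise 3 gives O(n ⊃ not v) and premise 9 gives O(not n ⊃ not v), so O(not v) either way.
Premise 5 is O(a ⊃ v); contrapositively O(not v ⊃ not a). Since O(not v) holds, K gives O(not a).
Premise 6 is O(m ⊃ a); contrapositively O(not a ⊃ not m). Since O(not a) holds, K gives O(not m).
Premise 7 is O(not j ⊃ m); contrapositively O(not m ⊃ j). Since O(not m) holds, K gives O(j).
Premise 2, O(s ⊃ not j), contraposes to O(j ⊃ not s); with O(j) we get O(not s).
Premises 1, 4, 8, 10 do not contribute to this derivation.
Thus O(not s), which is F(s): s is forbidden.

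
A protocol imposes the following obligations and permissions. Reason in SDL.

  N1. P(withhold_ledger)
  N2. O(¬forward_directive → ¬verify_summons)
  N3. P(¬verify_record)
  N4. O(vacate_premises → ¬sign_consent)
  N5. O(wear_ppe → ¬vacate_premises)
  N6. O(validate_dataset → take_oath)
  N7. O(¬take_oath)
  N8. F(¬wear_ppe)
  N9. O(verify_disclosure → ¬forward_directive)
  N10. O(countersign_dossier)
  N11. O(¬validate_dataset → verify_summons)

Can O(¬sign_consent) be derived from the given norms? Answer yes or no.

No

Premise 4 is O(vacate_premises → ¬sign_consent), but O(vacate_premises) is not derivable from the premises, so it does not yield O(¬sign_consent).
No other premise forces O(¬sign_consent). An ideal world satisfying every premise can still have ¬sign_consent false, so O(¬sign_consent) is not derivable.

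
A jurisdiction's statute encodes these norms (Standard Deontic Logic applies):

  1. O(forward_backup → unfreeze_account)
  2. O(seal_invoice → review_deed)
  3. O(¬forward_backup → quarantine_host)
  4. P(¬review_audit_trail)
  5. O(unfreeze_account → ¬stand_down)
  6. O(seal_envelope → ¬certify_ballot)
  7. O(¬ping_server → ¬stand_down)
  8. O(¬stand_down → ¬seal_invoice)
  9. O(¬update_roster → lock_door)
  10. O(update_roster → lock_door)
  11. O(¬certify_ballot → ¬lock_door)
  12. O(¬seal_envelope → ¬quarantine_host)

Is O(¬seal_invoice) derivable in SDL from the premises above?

Premises 10 and 9 cover both cases: O(update_roster → lock_door) and O(¬update_roster → lock_door). Since update_roster ∨ ¬update_roster is a tautology, O(lock_door) follows.
Premise 11, O(¬certify_ballot → ¬lock_door), contraposes to O(lock_door → certify_ballot); with O(lock_door) we get O(certify_ballot).
Premise 6, O(seal_envelope → ¬certify_ballot), contraposes to O(certify_ballot → ¬seal_envelope); with O(certify_ballot) we get O(¬seal_envelope).
Premise 12 is O(¬seal_envelope → ¬quarantine_host); since O(¬seal_envelope), deontic closure gives O(¬quarantine_host).
The contrapositive of premise 3 (O(¬forward_backup → quarantine_host)) is O(¬quarantine_host → forward_backup), and O(¬quarantine_host) is already established, so O(forward_backup).
Premise 1 is O(forward_backup → unfreeze_account); since O(forward_backup), deontic closure gives O(unfreeze_account).
From O(unfreeze_account) and premise 5, O(unfreeze_account → ¬stand_down), we obtain O(¬stand_down).
From O(¬stand_down) and premise 8, O(¬stand_down → ¬seal_invoice), we obtain O(¬seal_invoice).
Premises 2, 4, 7 do not contribute to this derivation.
So O(¬seal_invoice) follows.

Yes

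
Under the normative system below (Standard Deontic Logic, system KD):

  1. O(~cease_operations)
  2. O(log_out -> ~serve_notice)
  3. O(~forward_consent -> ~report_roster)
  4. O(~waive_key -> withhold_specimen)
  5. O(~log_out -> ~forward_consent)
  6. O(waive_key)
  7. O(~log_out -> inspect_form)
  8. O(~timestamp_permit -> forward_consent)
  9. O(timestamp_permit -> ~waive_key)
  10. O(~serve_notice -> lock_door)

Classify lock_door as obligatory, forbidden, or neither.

Obligatory

From premise 6 we have O(waive_key).
The contrapositive of premise 9 (O(timestamp_permit -> ~waive_key)) is O(waive_key -> ~timestamp_permit), and O(waive_key) is already established, so O(~timestamp_permit).
Premise 8 is O(~timestamp_permit -> forward_consent); since O(~timestamp_permit), deontic closure gives O(forward_consent).
The contrapositive of premise 5 (O(~log_out -> ~forward_consent)) is O(forward_consent -> log_out), and O(forward_consent) is already established, so O(log_out).
Applying K to premise 2 (O(log_out -> ~serve_notice)) and O(log_out) yields O(~serve_notice).
Premise 10 is O(~serve_notice -> lock_door); since O(~serve_notice), deontic closure gives O(lock_door).
Premises 1, 3, 4, 7 do not contribute to this derivation.
Hence lock_door is obligatory.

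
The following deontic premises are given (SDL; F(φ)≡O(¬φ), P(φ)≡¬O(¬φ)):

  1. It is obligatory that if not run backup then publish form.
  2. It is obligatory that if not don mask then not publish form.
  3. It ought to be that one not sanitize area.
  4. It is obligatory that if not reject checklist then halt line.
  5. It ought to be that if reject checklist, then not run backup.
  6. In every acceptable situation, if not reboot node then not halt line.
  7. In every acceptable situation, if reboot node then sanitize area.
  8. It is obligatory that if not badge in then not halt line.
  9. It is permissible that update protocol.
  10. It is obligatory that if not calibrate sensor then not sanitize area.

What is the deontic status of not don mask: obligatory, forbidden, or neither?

Forbidden

Premise 3 gives O(¬sanitize_area).
The contrapositive of premise 7 (O(reboot_node → sanitize_area)) is O(¬sanitize_area → ¬reboot_node), and O(¬sanitize_area) is already established, so O(¬reboot_node).
Applying K to premise 6 (O(¬reboot_node → ¬halt_line)) and O(¬reboot_node) yields O(¬halt_line).
The contrapositive of premise 4 (O(¬reject_checklist → halt_line)) is O(¬halt_line → reject_checklist), and O(¬halt_line) is already established, so O(reject_checklist).
Applying K to premise 5 (O(reject_checklist → ¬run_backup)) and O(reject_checklist) yields O(¬run_backup).
From O(¬run_backup) and premise 1, O(¬run_backup → publish_form), we obtain O(publish_form).
The contrapositive of premise 2 (O(¬don_mask → ¬publish_form)) is O(publish_form → don_mask), and O(publish_form) is already established, so O(don_mask).
Premises 8, 9, 10 do not contribute to this derivation.
Thus O(don_mask), which is F(¬don_mask): ¬don_mask is forbidden.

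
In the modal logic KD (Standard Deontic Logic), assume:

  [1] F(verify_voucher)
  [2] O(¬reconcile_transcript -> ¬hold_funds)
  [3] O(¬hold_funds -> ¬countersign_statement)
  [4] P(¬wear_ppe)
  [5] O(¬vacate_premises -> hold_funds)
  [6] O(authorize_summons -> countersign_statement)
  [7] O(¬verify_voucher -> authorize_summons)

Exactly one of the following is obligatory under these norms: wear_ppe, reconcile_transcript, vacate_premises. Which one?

F(verify_voucher) at premise 1 means O(¬verify_voucher).
Applying K to premise 7 (O(¬verify_voucher -> authorize_summons)) and O(¬verify_voucher) yields O(authorize_summons).
Premise 6 is O(authorize_summons -> countersign_statement); since O(authorize_summons), deontic closure gives O(countersign_statement).
Premise 3 is O(¬hold_funds -> ¬countersign_statement); contrapositively O(countersign_statement -> hold_funds). Since O(countersign_statement) holds, K gives O(hold_funds).
Premise 2 is O(¬reconcile_transcript -> ¬hold_funds); contrapositively O(hold_funds -> reconcile_transcript). Since O(hold_funds) holds, K gives O(reconcile_transcript).
So O(reconcile_transcript) holds — reconcile_transcript is obligatory. None of the other listed options is made obligatory by any chain of premises.

reconcile_transcript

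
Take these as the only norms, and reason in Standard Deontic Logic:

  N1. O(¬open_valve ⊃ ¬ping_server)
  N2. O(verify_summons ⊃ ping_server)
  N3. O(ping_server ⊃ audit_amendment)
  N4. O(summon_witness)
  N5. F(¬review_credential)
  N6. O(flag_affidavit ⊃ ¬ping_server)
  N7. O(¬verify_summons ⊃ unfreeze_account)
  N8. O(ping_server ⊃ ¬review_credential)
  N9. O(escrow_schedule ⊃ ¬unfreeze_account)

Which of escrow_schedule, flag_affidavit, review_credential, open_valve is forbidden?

escrow_schedule

F(¬review_credential) at premise 5 means O(review_credential).
The contrapositive of premise 8 (O(ping_server ⊃ ¬review_credential)) is O(review_credential ⊃ ¬ping_server), and O(review_credential) is already established, so O(¬ping_server).
Premise 2, O(verify_summons ⊃ ping_server), contraposes to O(¬ping_server ⊃ ¬verify_summons); with O(¬ping_server) we get O(¬verify_summons).
Applying K to premise 7 (O(¬verify_summons ⊃ unfreeze_account)) and O(¬verify_summons) yields O(unfreeze_account).
The contrapositive of premise 9 (O(escrow_schedule ⊃ ¬unfreeze_account)) is O(unfreeze_account ⊃ ¬escrow_schedule), and O(unfreeze_account) is already established, so O(¬escrow_schedule).
So O(¬escrow_schedule) holds, i.e. escrow_schedule is forbidden. None of the other listed options is forbidden under the premises.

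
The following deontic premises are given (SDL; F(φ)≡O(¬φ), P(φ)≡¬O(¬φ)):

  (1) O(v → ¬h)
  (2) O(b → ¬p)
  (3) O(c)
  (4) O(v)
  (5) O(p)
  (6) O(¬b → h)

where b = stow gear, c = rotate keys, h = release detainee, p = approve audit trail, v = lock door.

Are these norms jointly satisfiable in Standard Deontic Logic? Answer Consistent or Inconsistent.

Inconsistent

Premise 4 states O(v) outright.
From O(v) and premise 1, O(v → ¬h), we obtain O(¬h).
The contrapositive of premise 6 (O(¬b → h)) is O(¬h → b), and O(¬h) is already established, so O(b).
Premise 2 is O(b → ¬p); since O(b), deontic closure gives O(¬p).
But premise 5 directly asserts O(p).
We now have both O(¬p) and O(p) — p is simultaneously obligatory and forbidden, violating the D-axiom.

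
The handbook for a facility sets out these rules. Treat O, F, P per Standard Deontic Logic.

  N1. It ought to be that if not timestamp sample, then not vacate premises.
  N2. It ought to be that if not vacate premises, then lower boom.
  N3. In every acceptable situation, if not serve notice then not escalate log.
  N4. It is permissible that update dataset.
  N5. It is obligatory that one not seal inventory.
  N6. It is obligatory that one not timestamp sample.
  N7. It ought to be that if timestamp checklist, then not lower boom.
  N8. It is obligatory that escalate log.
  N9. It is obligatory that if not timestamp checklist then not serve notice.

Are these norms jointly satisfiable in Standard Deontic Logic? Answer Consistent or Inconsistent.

Inconsistent

From premise 8 we have O(escalate_log).
Premise 3, O(¬serve_notice → ¬escalate_log), contraposes to O(escalate_log → serve_notice); with O(escalate_log) we get O(serve_notice).
Premise 9, O(¬timestamp_checklist → ¬serve_notice), contraposes to O(serve_notice → timestamp_checklist); with O(serve_notice) we get O(timestamp_checklist).
From O(timestamp_checklist) and premise 7, O(timestamp_checklist → ¬lower_boom), we obtain O(¬lower_boom).
Premise 2, O(¬vacate_premises → lower_boom), contraposes to O(¬lower_boom → vacate_premises); with O(¬lower_boom) we get O(vacate_premises).
The contrapositive of premise 1 (O(¬timestamp_sample → ¬vacate_premises)) is O(vacate_premises → timestamp_sample), and O(vacate_premises) is already established, so O(timestamp_sample).
However, premise 6 gives O(¬timestamp_sample).
We now have both O(timestamp_sample) and O(¬timestamp_sample) — timestamp_sample is simultaneously obligatory and forbidden, violating the D-axiom.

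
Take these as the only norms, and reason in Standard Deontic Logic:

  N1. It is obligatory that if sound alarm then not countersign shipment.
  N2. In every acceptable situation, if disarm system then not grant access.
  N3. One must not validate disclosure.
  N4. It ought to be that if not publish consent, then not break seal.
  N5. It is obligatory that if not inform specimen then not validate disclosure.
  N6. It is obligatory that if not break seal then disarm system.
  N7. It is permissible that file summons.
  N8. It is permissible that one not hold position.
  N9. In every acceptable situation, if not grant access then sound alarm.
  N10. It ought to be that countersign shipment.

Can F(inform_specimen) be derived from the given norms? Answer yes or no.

No

Premise 5 is O(¬inform_specimen → ¬validate_disclosure); even if O(¬validate_disclosure) held, inferring O(¬inform_specimen) would be affirming the consequent — invalid.
No other premise forces O(¬inform_specimen). An ideal world satisfying every premise can still have inform_specimen true, so F(inform_specimen) is not derivable.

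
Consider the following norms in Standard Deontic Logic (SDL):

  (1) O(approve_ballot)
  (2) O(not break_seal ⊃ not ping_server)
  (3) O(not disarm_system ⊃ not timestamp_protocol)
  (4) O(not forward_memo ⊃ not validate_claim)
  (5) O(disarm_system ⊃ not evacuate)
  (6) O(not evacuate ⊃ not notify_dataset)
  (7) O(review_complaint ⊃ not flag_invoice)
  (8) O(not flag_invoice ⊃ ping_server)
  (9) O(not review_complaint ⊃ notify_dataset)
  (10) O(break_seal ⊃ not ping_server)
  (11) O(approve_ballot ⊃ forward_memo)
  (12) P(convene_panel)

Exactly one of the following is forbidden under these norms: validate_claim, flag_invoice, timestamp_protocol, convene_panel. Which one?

Premises 10 and 2 are O(break_seal ⊃ not ping_server) and O(not break_seal ⊃ not ping_server); every ideal world satisfies break_seal or not break_seal, so in either case not ping_server holds — hence O(not ping_server).
Premise 8 is O(not flag_invoice ⊃ ping_server); contrapositively O(not ping_server ⊃ flag_invoice). Since O(not ping_server) holds, K gives O(flag_invoice).
Premise 7, O(review_complaint ⊃ not flag_invoice), contraposes to O(flag_invoice ⊃ not review_complaint); with O(flag_invoice) we get O(not review_complaint).
From O(not review_complaint) and premise 9, O(not review_complaint ⊃ notify_dataset), we obtain O(notify_dataset).
Premise 6 is O(not evacuate ⊃ not notify_dataset); contrapositively O(notify_dataset ⊃ evacuate). Since O(notify_dataset) holds, K gives O(evacuate).
The contrapositive of premise 5 (O(disarm_system ⊃ not evacuate)) is O(evacuate ⊃ not disarm_system), and O(evacuate) is already established, so O(not disarm_system).
Premise 3 is O(not disarm_system ⊃ not timestamp_protocol); since O(not disarm_system), deontic closure gives O(not timestamp_protocol).
So O(not timestamp_protocol) holds, i.e. timestamp_protocol is forbidden. None of the other listed options is forbidden under the premises.

timestamp_protocol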